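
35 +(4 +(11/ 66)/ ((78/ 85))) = 18337/ 468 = 39.18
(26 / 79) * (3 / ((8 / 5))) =195 / 316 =0.62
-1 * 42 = -42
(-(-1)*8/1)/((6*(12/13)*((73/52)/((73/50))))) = 338/225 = 1.50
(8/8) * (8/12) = 2/3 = 0.67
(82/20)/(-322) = -0.01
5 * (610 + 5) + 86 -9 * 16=3017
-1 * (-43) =43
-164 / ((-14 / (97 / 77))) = 7954 / 539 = 14.76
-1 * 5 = -5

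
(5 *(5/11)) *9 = 225/11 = 20.45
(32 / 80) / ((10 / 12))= 12 / 25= 0.48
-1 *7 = -7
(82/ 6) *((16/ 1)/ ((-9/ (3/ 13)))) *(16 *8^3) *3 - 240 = -5383312/ 39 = -138033.64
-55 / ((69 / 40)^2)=-88000 / 4761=-18.48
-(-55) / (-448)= -55 / 448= -0.12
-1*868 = -868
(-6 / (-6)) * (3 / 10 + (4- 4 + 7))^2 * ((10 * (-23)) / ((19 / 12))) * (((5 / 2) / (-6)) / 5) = 122567 / 190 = 645.09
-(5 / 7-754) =5273 / 7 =753.29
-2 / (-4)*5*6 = 15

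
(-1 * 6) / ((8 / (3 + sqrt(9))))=-9 / 2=-4.50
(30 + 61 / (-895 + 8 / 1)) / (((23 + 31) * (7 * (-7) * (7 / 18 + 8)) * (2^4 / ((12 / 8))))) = -26549 / 210013216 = -0.00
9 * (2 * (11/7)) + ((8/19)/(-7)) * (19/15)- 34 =-608/105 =-5.79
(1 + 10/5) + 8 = 11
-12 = -12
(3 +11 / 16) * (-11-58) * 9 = -36639 / 16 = -2289.94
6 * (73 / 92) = 219 / 46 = 4.76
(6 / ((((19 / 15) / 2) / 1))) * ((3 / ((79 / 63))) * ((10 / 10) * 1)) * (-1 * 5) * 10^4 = -1701000000 / 1501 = -1133244.50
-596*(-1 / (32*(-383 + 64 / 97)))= -14453 / 296696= -0.05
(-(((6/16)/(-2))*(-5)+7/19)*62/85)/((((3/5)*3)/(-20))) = 61535/5814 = 10.58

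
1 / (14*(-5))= -1 / 70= -0.01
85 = 85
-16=-16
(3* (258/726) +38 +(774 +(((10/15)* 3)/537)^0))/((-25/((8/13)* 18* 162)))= -2297854656/39325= -58432.41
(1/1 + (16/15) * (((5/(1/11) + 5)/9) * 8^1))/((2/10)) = 2605/9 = 289.44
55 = 55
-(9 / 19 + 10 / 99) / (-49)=1081 / 92169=0.01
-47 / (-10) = 47 / 10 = 4.70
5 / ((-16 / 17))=-85 / 16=-5.31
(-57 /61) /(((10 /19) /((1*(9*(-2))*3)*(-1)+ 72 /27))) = -6137 /61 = -100.61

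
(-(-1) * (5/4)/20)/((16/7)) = 7/256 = 0.03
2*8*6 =96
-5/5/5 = -1/5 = -0.20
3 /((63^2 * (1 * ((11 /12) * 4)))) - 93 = -451142 /4851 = -93.00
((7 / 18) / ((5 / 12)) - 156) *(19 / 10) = -22097 / 75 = -294.63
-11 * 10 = -110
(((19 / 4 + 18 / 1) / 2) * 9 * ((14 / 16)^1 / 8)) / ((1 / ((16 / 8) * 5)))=28665 / 256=111.97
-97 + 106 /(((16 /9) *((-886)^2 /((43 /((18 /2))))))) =-609154617 /6279968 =-97.00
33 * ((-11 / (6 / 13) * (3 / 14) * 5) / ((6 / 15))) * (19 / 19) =-117975 / 56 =-2106.70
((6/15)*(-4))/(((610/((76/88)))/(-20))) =152/3355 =0.05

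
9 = 9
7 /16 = 0.44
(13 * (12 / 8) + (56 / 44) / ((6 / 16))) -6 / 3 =20.89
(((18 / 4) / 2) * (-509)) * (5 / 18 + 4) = -39193 / 8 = -4899.12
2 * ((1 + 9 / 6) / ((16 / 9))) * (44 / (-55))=-9 / 4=-2.25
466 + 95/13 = 6153/13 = 473.31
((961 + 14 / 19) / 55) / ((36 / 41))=249731 / 12540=19.91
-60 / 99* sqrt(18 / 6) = -20* sqrt(3) / 33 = -1.05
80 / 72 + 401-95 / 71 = 256094 / 639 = 400.77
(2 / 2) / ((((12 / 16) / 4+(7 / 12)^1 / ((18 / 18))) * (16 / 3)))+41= 1526 / 37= 41.24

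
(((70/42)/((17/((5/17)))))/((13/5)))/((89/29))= 3625/1003119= 0.00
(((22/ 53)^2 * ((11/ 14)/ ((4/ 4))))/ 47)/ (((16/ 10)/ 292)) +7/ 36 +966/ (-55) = -16.84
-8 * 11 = -88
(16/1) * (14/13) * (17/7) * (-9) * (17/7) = -83232/91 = -914.64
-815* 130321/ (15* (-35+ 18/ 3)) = 21242323/ 87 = 244164.63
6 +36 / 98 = 312 / 49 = 6.37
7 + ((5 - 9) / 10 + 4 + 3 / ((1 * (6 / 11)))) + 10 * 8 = 961 / 10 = 96.10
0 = 0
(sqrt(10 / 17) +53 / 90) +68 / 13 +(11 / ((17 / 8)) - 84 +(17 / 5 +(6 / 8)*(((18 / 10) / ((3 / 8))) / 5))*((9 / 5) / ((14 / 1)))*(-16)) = -283609073 / 3480750 +sqrt(170) / 17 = -80.71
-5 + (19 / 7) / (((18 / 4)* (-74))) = -11674 / 2331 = -5.01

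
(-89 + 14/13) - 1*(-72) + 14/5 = -853/65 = -13.12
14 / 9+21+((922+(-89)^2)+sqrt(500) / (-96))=79790 / 9 - 5*sqrt(5) / 48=8865.32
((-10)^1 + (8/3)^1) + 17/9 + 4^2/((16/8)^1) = 23/9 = 2.56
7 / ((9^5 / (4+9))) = 0.00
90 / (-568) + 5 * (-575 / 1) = -816545 / 284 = -2875.16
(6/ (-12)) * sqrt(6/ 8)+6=6 - sqrt(3)/ 4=5.57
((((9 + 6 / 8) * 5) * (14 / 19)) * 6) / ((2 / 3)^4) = 331695 / 304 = 1091.10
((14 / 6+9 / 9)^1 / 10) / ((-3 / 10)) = -10 / 9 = -1.11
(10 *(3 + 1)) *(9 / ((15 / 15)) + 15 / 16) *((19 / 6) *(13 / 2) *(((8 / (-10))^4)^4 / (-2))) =-3514088554496 / 30517578125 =-115.15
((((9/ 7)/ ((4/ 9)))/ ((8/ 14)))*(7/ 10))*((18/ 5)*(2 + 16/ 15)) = 39123/ 1000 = 39.12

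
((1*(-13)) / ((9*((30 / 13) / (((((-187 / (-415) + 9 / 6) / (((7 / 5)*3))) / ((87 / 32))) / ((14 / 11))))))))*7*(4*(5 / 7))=-1.68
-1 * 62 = -62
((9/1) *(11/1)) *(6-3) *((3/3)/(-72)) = -33/8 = -4.12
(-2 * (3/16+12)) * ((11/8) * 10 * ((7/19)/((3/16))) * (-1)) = 25025/38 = 658.55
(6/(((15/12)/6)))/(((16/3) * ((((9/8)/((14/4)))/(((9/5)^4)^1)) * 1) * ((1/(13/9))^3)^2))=135150652/84375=1601.79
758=758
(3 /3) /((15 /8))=0.53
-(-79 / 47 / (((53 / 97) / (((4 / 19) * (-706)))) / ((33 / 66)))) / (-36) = 2705039 / 425961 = 6.35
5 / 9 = 0.56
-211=-211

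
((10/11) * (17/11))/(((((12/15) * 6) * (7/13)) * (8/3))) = 5525/27104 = 0.20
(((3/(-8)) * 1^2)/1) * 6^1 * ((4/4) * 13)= -29.25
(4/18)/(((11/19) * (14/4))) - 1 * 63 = -43583/693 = -62.89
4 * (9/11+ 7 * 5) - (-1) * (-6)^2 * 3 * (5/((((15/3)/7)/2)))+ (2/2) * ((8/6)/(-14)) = 382346/231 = 1655.18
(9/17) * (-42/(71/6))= -2268/1207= -1.88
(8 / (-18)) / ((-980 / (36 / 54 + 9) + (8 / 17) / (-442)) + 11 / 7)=3050684 / 685092501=0.00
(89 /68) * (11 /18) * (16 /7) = 1958 /1071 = 1.83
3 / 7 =0.43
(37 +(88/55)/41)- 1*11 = 5338/205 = 26.04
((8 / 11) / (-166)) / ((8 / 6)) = -3 / 913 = -0.00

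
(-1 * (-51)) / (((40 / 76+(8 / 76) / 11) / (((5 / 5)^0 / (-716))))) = -10659 / 80192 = -0.13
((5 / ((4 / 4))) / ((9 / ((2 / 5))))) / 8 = 0.03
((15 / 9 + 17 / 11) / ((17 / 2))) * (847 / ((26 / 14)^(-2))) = 394108 / 357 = 1103.94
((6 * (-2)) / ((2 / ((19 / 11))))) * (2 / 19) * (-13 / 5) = 156 / 55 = 2.84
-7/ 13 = -0.54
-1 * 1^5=-1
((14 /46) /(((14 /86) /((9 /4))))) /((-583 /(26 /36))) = -0.01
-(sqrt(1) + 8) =-9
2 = 2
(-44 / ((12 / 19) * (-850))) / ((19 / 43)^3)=874577 / 920550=0.95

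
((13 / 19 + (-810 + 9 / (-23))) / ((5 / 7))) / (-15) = 2476894 / 32775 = 75.57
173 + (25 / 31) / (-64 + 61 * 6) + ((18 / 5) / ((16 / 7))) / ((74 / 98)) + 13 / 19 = 23136910193 / 131629720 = 175.77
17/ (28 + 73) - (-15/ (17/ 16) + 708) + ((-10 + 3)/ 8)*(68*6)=-1804076/ 1717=-1050.71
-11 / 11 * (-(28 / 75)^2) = 784 / 5625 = 0.14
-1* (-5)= 5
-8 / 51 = -0.16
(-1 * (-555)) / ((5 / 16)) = 1776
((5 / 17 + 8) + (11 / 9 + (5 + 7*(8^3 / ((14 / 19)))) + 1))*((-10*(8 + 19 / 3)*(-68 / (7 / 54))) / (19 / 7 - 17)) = -128409352 / 5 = -25681870.40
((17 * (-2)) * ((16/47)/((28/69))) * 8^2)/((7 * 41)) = -600576/94423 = -6.36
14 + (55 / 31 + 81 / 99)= 5658 / 341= 16.59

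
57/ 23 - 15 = -288/ 23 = -12.52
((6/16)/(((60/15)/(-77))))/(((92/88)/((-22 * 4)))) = 27951/46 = 607.63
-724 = -724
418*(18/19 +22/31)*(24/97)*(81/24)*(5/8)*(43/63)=5193540/21049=246.74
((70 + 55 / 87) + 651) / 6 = 31391 / 261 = 120.27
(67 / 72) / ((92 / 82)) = 2747 / 3312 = 0.83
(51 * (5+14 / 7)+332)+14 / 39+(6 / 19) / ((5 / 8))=689.86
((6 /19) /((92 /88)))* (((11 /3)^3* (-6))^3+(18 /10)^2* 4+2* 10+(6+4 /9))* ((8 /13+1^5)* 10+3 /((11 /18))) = -1893900701336864 /11504025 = -164629397.22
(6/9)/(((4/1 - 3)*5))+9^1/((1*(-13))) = -0.56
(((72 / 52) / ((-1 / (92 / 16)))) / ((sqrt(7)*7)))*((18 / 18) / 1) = -207*sqrt(7) / 1274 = -0.43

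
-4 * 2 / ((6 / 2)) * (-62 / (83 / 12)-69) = 17256 / 83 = 207.90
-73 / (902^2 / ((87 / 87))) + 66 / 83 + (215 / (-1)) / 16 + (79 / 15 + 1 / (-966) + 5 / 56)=-4753859849713 / 652331415120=-7.29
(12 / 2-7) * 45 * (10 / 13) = -450 / 13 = -34.62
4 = 4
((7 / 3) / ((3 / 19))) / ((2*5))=133 / 90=1.48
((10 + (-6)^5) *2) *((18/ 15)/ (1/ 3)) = -279576/ 5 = -55915.20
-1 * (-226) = 226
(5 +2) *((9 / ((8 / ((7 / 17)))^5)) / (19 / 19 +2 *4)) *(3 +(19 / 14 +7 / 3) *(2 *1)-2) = 0.00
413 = 413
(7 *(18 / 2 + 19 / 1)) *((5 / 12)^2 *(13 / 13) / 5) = 245 / 36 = 6.81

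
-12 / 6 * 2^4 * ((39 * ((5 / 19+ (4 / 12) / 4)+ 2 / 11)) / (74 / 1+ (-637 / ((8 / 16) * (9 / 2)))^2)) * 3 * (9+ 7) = -0.39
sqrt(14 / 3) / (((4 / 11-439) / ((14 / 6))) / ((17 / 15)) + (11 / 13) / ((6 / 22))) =-17017 * sqrt(42) / 8309486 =-0.01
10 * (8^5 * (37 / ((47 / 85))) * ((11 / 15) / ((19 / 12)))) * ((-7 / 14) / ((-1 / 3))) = 15233267.10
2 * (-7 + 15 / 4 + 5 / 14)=-5.79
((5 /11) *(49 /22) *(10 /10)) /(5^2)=49 /1210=0.04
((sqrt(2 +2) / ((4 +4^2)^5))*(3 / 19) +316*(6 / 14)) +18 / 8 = 29298000021 / 212800000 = 137.68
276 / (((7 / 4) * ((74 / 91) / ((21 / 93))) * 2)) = 25116 / 1147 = 21.90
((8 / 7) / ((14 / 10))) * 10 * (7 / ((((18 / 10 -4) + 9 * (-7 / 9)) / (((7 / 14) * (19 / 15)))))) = -1900 / 483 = -3.93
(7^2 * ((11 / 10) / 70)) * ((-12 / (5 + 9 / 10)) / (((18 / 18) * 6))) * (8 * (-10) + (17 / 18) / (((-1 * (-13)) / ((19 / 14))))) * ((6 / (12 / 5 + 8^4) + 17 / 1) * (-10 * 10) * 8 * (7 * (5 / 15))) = -70219817558660 / 106092207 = -661875.36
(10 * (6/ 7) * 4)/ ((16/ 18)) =270/ 7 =38.57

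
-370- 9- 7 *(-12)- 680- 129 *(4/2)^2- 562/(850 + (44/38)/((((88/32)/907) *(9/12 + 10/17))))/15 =-21952381934/14722935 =-1491.03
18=18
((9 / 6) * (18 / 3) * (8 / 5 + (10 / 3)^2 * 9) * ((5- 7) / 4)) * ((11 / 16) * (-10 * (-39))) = -490347 / 4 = -122586.75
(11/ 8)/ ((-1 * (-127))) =11/ 1016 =0.01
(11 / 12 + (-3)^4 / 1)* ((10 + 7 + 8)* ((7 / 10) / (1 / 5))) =172025 / 24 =7167.71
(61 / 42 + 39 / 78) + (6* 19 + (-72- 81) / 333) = 89738 / 777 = 115.49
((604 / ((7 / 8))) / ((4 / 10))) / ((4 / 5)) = 15100 / 7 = 2157.14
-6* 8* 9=-432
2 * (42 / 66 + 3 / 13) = 248 / 143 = 1.73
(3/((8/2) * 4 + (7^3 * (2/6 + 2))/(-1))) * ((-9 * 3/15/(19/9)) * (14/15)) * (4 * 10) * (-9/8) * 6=-183708/223535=-0.82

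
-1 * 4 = -4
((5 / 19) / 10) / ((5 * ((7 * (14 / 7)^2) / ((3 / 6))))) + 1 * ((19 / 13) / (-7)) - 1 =-167187 / 138320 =-1.21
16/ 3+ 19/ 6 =17/ 2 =8.50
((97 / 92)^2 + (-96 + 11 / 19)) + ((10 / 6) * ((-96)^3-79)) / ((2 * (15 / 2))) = -142428907189 / 1447344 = -98407.09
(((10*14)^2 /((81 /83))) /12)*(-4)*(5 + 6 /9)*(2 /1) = -55311200 /729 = -75872.70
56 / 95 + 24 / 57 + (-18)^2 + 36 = 361.01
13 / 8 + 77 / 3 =655 / 24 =27.29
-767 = -767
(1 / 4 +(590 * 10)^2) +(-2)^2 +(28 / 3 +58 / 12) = 417720221 / 12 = 34810018.42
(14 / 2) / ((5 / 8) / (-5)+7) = 56 / 55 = 1.02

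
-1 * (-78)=78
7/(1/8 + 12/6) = 56/17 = 3.29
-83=-83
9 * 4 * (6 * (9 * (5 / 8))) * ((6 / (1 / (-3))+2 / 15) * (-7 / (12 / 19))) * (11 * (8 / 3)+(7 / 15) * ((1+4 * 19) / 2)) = 113802381 / 10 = 11380238.10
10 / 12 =5 / 6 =0.83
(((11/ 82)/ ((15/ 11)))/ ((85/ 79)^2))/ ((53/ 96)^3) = 111353020416/ 220505446625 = 0.50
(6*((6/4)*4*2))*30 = 2160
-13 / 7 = -1.86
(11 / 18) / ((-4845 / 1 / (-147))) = 539 / 29070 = 0.02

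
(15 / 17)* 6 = 90 / 17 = 5.29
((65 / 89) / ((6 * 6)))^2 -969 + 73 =-9197987711 / 10265616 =-896.00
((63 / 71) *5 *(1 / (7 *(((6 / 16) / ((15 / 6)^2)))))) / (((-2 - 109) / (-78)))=19500 / 2627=7.42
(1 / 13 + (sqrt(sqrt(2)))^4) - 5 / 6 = 97 / 78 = 1.24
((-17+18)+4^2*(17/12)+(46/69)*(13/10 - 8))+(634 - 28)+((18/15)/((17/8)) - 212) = 7034/17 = 413.76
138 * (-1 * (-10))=1380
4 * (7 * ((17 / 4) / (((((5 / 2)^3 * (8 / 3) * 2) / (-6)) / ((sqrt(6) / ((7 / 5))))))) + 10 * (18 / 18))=40 - 153 * sqrt(6) / 25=25.01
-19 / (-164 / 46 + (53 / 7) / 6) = 18354 / 2225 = 8.25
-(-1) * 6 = 6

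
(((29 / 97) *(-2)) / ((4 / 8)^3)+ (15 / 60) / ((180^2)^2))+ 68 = 25748513280097 / 407306880000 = 63.22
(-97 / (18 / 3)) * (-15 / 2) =485 / 4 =121.25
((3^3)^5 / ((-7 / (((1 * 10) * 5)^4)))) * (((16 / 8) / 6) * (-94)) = 401427755357142.86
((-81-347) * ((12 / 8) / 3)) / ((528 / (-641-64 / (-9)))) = 610435 / 2376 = 256.92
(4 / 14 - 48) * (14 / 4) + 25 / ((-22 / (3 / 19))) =-69881 / 418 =-167.18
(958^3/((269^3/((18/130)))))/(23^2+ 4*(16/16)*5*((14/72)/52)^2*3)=0.01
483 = 483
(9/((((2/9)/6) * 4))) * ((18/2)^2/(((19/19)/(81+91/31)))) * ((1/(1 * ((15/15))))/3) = 8535861/62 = 137675.18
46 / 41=1.12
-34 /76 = -17 /38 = -0.45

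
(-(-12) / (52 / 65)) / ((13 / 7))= 105 / 13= 8.08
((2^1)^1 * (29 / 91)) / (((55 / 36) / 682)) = 129456 / 455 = 284.52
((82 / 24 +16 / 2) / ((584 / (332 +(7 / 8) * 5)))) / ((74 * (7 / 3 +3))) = 368667 / 22126592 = 0.02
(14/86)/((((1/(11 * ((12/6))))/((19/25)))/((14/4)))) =10241/1075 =9.53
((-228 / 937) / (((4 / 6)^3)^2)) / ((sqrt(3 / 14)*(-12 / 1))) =4617*sqrt(42) / 59968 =0.50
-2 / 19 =-0.11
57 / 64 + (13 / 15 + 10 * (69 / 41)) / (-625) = 21212863 / 24600000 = 0.86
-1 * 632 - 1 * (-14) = -618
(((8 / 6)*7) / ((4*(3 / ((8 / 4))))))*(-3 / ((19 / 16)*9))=-224 / 513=-0.44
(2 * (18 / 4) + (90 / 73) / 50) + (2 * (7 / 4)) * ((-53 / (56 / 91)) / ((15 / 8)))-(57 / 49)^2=-161000725 / 1051638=-153.10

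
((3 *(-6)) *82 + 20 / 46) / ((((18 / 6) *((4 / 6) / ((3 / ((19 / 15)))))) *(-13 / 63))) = 48107115 / 5681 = 8468.07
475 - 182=293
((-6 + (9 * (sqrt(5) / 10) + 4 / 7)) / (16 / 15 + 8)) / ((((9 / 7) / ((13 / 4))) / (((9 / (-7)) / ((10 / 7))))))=0.86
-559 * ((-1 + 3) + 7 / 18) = -24037 / 18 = -1335.39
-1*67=-67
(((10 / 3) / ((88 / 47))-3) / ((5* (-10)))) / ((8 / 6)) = 161 / 8800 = 0.02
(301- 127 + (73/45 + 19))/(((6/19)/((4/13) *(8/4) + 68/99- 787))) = -84132268793/173745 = -484228.43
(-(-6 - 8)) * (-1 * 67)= -938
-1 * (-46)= 46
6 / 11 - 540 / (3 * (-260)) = 177 / 143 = 1.24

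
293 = 293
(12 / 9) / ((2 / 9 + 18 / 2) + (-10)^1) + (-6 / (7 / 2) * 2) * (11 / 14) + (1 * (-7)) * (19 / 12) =-9109 / 588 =-15.49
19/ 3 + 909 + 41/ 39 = 11913/ 13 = 916.38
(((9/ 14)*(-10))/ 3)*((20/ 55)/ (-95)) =0.01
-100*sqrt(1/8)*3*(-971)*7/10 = 72093.07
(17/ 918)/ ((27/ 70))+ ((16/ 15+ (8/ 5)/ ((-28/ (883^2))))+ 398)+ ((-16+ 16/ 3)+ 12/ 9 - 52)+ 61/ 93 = -34972691396/ 790965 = -44215.22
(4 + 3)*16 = 112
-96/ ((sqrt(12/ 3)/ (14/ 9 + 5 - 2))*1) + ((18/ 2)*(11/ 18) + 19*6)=-595/ 6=-99.17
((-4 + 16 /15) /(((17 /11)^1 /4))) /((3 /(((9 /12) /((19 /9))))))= -1452 /1615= -0.90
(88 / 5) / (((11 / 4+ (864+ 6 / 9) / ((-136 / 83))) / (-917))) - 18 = 3411942 / 267725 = 12.74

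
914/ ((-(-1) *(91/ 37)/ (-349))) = -11802482/ 91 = -129697.60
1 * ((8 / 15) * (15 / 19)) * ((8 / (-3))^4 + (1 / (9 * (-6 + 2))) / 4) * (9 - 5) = 131054 / 1539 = 85.16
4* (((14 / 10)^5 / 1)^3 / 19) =18990246039772 / 579833984375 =32.75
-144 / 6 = -24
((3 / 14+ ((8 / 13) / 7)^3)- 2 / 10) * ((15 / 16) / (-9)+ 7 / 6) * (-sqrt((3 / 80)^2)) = -5751423 / 9645708800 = -0.00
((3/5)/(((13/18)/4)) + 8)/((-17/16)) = -11776/1105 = -10.66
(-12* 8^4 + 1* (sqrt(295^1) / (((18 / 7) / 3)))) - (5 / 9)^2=-3981337 / 81 + 7* sqrt(295) / 6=-49132.27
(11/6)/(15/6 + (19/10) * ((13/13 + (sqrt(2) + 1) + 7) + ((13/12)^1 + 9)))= 1023220/21527833 - 50160 * sqrt(2)/21527833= 0.04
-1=-1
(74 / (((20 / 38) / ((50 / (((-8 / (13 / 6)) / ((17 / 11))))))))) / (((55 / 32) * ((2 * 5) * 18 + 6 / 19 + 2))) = -2951897 / 314358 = -9.39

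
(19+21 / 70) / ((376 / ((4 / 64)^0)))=193 / 3760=0.05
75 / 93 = 25 / 31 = 0.81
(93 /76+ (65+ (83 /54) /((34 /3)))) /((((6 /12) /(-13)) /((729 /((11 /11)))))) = -406261089 /323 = -1257774.27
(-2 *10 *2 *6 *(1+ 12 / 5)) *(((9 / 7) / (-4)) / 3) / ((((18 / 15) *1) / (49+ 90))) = 10127.14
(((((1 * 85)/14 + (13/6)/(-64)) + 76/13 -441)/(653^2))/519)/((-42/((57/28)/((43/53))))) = 15100004273/130352948682937344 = 0.00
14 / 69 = 0.20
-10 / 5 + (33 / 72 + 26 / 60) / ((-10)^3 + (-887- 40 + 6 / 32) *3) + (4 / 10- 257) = -234629287 / 907305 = -258.60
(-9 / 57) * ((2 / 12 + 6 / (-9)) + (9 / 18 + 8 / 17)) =-24 / 323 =-0.07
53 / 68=0.78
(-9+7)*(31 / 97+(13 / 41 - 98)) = 774428 / 3977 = 194.73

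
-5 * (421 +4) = -2125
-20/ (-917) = 20/ 917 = 0.02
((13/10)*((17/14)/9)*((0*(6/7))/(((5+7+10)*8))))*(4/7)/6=0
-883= -883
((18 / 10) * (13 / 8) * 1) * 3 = 351 / 40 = 8.78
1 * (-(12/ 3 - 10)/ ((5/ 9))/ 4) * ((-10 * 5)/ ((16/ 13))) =-1755/ 16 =-109.69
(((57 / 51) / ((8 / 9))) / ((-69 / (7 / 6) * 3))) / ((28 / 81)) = -513 / 25024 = -0.02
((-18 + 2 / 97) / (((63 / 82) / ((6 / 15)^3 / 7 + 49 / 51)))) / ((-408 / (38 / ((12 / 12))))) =29401622504 / 13907872125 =2.11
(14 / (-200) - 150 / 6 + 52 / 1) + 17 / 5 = 3033 / 100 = 30.33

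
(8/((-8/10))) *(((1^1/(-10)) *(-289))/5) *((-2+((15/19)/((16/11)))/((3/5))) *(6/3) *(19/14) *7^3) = 4715613/80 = 58945.16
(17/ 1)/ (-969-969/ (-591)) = -197/ 11210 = -0.02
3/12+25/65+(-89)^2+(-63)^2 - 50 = 615713/52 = 11840.63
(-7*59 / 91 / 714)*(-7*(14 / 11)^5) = 0.15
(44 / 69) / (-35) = -44 / 2415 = -0.02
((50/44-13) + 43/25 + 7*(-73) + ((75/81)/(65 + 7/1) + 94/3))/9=-261845713/4811400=-54.42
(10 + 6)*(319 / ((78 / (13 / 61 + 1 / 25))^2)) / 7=190118896 / 24760929375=0.01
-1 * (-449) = 449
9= 9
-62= -62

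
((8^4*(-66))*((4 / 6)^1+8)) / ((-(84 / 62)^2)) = 562884608 / 441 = 1276382.33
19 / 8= 2.38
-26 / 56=-13 / 28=-0.46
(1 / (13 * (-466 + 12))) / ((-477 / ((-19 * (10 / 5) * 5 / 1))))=-95 / 1407627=-0.00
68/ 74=34/ 37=0.92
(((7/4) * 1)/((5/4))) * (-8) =-56/5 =-11.20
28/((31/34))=952/31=30.71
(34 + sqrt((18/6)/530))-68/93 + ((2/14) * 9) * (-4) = sqrt(1590)/530 + 18310/651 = 28.20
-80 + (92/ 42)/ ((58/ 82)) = -46834/ 609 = -76.90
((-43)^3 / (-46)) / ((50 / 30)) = 238521 / 230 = 1037.05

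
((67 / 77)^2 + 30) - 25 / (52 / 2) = 4593109 / 154154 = 29.80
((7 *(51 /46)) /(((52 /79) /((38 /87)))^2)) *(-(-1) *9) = 30.76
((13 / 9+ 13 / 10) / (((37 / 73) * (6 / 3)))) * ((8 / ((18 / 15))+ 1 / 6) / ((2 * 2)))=739271 / 159840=4.63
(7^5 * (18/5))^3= 27687778725987576/125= 221502229807900.61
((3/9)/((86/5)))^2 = 25/66564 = 0.00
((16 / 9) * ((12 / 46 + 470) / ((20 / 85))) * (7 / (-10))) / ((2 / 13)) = -16732352 / 1035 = -16166.52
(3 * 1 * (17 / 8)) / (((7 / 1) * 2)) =51 / 112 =0.46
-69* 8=-552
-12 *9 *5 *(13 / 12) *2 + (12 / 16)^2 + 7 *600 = 48489 / 16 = 3030.56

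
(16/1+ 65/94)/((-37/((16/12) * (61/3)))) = -63806/5217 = -12.23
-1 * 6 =-6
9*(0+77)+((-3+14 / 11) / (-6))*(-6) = 7604 / 11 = 691.27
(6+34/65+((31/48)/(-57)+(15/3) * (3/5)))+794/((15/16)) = 152310193/177840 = 856.45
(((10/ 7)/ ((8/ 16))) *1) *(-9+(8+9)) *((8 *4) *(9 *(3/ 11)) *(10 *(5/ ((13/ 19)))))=131328000/ 1001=131196.80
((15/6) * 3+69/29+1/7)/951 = 4069/386106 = 0.01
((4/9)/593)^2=16/28483569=0.00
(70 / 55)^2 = 196 / 121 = 1.62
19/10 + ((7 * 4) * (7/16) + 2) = 323/20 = 16.15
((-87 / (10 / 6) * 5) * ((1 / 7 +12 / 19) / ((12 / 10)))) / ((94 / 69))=-3091545 / 25004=-123.64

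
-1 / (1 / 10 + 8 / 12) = -30 / 23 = -1.30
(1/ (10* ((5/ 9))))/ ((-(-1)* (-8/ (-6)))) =27/ 200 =0.14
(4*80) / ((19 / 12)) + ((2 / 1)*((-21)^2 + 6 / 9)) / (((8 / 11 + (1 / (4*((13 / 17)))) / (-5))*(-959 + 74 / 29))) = 600694715320 / 2992850037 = 200.71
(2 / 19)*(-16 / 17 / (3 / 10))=-320 / 969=-0.33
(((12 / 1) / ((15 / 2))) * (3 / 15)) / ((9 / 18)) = 16 / 25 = 0.64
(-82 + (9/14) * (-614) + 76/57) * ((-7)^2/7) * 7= -69881/3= -23293.67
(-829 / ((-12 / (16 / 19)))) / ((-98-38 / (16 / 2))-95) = -13264 / 45087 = -0.29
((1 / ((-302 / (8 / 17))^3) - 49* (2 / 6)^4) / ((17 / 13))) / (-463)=10774994100923 / 10784314318793913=0.00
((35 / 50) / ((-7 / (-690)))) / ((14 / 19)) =1311 / 14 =93.64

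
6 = 6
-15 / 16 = -0.94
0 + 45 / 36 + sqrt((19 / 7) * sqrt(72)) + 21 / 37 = 269 / 148 + 2^(3 / 4) * sqrt(399) / 7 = 6.62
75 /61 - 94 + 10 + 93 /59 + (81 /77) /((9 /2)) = -22436004 /277123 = -80.96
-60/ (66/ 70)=-700/ 11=-63.64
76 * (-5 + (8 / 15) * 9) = -76 / 5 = -15.20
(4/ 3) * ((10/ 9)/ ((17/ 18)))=80/ 51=1.57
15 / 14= 1.07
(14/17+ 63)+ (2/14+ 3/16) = 122149/1904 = 64.15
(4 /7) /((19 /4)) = 16 /133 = 0.12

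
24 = 24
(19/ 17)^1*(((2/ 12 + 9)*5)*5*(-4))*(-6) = 104500/ 17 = 6147.06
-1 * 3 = -3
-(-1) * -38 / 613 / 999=-38 / 612387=-0.00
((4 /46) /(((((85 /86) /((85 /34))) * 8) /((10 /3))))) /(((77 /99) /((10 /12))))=1075 /10948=0.10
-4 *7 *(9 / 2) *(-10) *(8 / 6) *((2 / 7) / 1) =480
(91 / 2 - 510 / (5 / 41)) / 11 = -8273 / 22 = -376.05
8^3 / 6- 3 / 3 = 253 / 3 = 84.33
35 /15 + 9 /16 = 139 /48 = 2.90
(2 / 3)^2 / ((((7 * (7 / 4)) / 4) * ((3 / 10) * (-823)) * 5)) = -128 / 1088829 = -0.00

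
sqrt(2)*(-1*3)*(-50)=150*sqrt(2)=212.13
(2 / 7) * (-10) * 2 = -5.71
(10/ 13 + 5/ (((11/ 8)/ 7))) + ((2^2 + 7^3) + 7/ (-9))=479338/ 1287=372.45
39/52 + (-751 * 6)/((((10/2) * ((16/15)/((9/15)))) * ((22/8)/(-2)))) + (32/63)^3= 20329278791/55010340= 369.55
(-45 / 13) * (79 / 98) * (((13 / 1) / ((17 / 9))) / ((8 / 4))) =-31995 / 3332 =-9.60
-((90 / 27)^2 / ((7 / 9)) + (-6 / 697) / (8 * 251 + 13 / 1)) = -140863658 / 9860459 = -14.29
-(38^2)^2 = -2085136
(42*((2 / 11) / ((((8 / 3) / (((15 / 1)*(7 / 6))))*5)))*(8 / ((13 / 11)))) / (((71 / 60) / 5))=264600 / 923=286.67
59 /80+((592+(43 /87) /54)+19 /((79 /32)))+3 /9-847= -3655359911 /14845680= -246.22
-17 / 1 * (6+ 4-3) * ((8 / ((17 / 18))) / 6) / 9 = -56 / 3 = -18.67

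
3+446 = 449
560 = 560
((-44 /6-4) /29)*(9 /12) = -17 /58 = -0.29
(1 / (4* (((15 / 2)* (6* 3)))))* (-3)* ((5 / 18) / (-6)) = 1 / 3888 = 0.00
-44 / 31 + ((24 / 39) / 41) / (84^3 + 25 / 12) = -1.42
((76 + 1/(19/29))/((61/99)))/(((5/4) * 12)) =48609/5795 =8.39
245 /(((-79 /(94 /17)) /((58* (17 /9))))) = -1335740 /711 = -1878.68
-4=-4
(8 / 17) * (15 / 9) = 40 / 51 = 0.78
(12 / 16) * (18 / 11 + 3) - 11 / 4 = 8 / 11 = 0.73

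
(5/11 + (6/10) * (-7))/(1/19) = -3914/55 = -71.16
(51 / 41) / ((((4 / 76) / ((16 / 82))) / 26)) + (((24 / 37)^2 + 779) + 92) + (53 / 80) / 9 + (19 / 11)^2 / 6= 198862670566397 / 200488297680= 991.89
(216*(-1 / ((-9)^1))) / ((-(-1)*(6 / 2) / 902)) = 7216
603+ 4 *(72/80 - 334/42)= 60353/105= 574.79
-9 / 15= -3 / 5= -0.60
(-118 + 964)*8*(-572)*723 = -2798947008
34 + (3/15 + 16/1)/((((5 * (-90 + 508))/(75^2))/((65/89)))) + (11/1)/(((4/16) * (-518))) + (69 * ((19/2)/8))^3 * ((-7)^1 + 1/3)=-3667322.31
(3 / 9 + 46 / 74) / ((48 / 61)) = 3233 / 2664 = 1.21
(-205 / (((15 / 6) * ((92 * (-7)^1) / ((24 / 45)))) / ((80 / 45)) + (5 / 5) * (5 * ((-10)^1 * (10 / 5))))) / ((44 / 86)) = 56416 / 253165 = 0.22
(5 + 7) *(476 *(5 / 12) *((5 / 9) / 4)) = 330.56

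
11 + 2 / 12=67 / 6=11.17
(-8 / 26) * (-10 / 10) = 4 / 13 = 0.31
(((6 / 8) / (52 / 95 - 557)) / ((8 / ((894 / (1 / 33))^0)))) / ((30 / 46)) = -437 / 1691616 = -0.00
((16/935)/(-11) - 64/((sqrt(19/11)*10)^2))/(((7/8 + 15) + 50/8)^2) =-7755776/10203594225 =-0.00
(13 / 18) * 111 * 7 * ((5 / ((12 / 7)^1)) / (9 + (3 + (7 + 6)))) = 23569 / 360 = 65.47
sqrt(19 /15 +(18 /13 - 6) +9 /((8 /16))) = sqrt(557115) /195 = 3.83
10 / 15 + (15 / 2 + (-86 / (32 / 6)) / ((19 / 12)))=-115 / 57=-2.02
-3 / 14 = -0.21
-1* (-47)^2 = -2209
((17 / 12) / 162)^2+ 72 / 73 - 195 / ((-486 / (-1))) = 161427529 / 275876928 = 0.59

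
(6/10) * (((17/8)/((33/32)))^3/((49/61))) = 19180352/2934855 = 6.54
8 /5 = 1.60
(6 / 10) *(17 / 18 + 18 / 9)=53 / 30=1.77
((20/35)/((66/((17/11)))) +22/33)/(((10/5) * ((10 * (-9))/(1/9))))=-0.00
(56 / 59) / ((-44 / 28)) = -392 / 649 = -0.60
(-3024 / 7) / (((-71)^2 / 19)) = -8208 / 5041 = -1.63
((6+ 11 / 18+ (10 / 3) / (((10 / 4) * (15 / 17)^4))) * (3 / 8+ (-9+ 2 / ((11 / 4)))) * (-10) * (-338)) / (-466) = 62868798863 / 124561800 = 504.72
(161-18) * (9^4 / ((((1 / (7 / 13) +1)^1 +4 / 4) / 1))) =243243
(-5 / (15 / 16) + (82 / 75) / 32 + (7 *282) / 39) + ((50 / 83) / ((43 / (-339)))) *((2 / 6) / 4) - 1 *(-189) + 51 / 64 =52272862433 / 222705600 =234.72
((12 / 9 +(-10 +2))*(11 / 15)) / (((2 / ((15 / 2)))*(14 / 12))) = -110 / 7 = -15.71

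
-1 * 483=-483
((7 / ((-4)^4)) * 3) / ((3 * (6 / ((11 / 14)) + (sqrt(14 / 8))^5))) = 528 / 105953 - 847 * sqrt(7) / 847624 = 0.00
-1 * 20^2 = -400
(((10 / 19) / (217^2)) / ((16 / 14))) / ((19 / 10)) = 25 / 4856894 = 0.00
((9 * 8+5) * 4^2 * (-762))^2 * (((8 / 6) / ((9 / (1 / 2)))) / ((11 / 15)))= 89021757440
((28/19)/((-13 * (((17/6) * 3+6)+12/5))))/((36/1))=-70/375687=-0.00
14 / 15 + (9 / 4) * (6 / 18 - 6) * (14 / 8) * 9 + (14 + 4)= -43651 / 240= -181.88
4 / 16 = 1 / 4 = 0.25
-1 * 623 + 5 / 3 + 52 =-1708 / 3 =-569.33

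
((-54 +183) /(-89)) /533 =-129 /47437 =-0.00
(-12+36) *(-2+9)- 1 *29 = 139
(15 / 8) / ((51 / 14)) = 35 / 68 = 0.51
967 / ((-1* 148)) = -6.53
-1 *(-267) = 267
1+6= 7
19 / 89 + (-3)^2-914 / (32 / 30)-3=-605671 / 712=-850.66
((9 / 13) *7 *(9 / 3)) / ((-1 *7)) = -27 / 13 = -2.08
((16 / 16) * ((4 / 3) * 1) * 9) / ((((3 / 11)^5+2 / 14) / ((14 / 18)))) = 7891499 / 122064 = 64.65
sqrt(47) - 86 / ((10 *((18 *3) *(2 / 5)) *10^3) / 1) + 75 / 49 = 8.39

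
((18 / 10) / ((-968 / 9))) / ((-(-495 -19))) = -81 / 2487760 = -0.00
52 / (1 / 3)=156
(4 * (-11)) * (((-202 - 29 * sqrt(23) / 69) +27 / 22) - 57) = 1276 * sqrt(23) / 69 +11342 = 11430.69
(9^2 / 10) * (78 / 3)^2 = 27378 / 5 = 5475.60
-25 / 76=-0.33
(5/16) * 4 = 5/4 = 1.25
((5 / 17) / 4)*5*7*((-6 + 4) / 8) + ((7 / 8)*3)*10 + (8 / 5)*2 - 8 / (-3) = 128411 / 4080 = 31.47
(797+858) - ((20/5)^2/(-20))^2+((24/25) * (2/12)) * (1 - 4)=41347/25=1653.88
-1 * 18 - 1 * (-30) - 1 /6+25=221 /6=36.83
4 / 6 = 2 / 3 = 0.67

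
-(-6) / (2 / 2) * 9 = 54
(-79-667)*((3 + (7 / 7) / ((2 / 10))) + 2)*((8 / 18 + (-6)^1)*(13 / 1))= 4849000 / 9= 538777.78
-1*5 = -5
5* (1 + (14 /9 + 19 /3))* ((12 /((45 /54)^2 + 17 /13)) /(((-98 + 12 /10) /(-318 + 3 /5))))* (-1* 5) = -495144000 /113377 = -4367.23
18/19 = 0.95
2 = 2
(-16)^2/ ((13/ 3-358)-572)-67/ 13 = -196043/ 36101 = -5.43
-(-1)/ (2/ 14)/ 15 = 7/ 15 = 0.47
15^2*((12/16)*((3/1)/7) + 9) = 58725/28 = 2097.32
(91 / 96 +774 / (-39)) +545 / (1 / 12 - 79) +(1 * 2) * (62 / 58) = -811135463 / 34273824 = -23.67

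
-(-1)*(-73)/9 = -8.11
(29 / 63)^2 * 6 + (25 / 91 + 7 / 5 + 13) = 1371283 / 85995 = 15.95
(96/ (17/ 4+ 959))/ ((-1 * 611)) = -384/ 2354183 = -0.00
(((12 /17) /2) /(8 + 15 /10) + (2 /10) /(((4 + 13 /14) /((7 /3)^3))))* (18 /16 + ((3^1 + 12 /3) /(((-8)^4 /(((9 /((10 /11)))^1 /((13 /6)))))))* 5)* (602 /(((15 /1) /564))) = 81004892009657 /5562835200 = 14561.80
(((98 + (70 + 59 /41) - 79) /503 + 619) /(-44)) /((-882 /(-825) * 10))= -63846725 /48505296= -1.32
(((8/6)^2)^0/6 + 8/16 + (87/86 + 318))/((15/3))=82477/1290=63.94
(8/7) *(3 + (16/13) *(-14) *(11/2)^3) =-297832/91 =-3272.88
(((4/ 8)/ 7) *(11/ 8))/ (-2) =-11/ 224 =-0.05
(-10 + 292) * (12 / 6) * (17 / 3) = 3196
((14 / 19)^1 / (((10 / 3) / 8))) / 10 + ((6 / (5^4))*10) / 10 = 2214 / 11875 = 0.19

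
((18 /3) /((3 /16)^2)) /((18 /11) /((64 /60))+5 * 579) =45056 /764685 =0.06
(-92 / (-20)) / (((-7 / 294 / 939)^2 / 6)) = 214639106472 / 5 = 42927821294.40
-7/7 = -1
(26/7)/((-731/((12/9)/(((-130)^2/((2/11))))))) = -4/54879825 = -0.00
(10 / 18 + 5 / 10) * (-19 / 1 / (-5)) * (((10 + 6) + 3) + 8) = 1083 / 10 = 108.30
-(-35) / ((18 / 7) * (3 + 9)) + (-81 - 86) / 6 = -5767 / 216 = -26.70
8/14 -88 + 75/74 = -44763/518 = -86.42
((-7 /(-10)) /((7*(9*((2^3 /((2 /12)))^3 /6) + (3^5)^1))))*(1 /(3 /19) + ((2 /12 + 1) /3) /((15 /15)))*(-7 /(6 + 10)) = -121 /68351040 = -0.00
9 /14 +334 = 334.64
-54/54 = -1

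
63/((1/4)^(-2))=63/16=3.94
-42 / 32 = -21 / 16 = -1.31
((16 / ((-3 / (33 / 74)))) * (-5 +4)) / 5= 0.48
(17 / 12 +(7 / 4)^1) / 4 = 19 / 24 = 0.79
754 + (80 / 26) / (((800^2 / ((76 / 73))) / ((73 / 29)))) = 754.00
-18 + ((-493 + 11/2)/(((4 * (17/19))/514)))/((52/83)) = -30401571/272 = -111770.48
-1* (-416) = 416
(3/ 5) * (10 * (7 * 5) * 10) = 2100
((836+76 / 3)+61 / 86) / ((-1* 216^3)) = -222407 / 2600045568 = -0.00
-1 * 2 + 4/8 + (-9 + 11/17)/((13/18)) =-5775/442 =-13.07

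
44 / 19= 2.32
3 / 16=0.19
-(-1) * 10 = 10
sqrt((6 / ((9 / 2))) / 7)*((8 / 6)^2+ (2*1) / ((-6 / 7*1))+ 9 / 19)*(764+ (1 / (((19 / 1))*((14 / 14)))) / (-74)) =-716122*sqrt(21) / 120213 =-27.30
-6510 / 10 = -651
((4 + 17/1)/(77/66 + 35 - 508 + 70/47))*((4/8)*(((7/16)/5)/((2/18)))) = -186543/10610960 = -0.02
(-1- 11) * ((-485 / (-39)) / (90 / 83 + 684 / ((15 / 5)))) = -80510 / 123591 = -0.65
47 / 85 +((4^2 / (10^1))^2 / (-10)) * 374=-202281 / 2125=-95.19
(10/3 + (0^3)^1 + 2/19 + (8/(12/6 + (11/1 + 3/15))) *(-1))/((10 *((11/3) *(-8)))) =-111/11495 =-0.01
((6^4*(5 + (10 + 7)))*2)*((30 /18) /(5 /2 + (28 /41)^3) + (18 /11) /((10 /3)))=3632768064 /58865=61713.55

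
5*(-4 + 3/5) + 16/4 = -13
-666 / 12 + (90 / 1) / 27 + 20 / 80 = -623 / 12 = -51.92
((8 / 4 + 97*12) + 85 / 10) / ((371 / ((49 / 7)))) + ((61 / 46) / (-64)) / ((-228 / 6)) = 131396897 / 5929216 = 22.16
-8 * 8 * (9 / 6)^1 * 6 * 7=-4032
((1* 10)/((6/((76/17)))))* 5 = 1900/51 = 37.25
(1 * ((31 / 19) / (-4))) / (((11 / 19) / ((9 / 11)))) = -279 / 484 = -0.58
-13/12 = -1.08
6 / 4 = 3 / 2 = 1.50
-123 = -123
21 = 21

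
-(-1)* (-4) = -4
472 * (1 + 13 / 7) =9440 / 7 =1348.57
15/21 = 5/7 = 0.71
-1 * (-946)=946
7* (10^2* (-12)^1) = -8400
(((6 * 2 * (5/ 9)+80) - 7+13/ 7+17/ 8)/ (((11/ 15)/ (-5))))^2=123429255625/ 379456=325279.49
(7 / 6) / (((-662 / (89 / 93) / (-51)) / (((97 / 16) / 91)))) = 146761 / 25611456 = 0.01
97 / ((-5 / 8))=-776 / 5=-155.20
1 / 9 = 0.11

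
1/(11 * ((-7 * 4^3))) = -1/4928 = -0.00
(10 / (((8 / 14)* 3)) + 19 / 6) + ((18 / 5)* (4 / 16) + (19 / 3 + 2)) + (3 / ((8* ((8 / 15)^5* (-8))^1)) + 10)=853971997 / 31457280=27.15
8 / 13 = 0.62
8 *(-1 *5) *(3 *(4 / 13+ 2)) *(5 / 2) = -9000 / 13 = -692.31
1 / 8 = 0.12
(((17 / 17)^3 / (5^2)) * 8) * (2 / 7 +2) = 0.73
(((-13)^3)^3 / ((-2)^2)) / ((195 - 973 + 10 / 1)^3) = 10604499373 / 1811939328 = 5.85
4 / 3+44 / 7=160 / 21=7.62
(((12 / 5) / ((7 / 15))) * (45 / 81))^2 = 400 / 49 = 8.16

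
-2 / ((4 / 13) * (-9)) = 13 / 18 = 0.72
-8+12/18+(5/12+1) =-71/12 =-5.92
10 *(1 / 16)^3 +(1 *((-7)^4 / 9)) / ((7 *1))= 702509 / 18432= 38.11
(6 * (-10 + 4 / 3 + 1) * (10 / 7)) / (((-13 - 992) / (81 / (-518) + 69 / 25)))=516994 / 3036775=0.17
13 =13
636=636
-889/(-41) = 889/41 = 21.68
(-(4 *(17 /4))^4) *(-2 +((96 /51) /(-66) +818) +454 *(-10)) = 10264141340 /33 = 311034586.06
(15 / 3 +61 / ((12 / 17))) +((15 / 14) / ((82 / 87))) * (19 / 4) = 1333741 / 13776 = 96.82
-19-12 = -31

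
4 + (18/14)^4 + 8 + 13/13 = 37774/2401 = 15.73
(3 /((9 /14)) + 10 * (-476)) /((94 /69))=-3490.62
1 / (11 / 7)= 7 / 11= 0.64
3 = 3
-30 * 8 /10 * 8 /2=-96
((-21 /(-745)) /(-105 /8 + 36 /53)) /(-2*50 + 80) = 742 /6552275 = 0.00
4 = 4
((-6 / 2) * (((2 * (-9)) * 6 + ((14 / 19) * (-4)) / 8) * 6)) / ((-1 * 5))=-37062 / 95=-390.13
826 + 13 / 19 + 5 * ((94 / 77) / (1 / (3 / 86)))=52019272 / 62909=826.90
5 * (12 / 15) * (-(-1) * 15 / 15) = 4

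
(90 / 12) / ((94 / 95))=1425 / 188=7.58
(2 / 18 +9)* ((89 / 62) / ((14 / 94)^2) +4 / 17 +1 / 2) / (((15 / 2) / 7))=277175744 / 498015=556.56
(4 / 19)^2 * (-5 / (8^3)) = -0.00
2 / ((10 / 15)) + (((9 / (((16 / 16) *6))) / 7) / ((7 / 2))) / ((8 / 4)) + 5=787 / 98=8.03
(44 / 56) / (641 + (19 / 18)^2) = 1782 / 1456315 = 0.00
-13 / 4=-3.25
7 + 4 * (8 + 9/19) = 40.89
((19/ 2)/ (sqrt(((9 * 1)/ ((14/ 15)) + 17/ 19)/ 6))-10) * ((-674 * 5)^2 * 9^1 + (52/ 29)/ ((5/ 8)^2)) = -148207551656/ 145 + 1407971740732 * sqrt(1118397)/ 2032175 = -289413219.28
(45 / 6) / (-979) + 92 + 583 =1321635 / 1958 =674.99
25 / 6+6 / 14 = 193 / 42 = 4.60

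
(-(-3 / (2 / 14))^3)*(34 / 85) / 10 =9261 / 25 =370.44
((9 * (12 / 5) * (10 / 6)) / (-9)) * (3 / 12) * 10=-10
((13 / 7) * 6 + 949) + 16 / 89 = 598281 / 623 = 960.32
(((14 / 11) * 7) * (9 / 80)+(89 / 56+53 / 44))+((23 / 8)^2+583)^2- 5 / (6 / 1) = 1653906196067 / 4730880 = 349598.00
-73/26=-2.81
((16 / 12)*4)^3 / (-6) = -2048 / 81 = -25.28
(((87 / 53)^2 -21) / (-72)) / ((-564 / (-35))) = 149975 / 9505656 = 0.02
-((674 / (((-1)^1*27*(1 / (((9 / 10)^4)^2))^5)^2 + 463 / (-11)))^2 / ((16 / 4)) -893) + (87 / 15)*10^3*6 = 43187440424782996769504029340672136063390823775899407440874961051296884159448831414621976384135626669921232980935627027280611024318160008148371223555212343240224792948 / 1209969473700595045033847088532118229129813674976222255285308351695607559361714802610543988349756834297024459240240072597844423636748081706138246559423978227569009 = 35693.00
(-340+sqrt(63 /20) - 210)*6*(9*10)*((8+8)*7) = -33156658.65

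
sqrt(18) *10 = 30 *sqrt(2) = 42.43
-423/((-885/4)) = 564/295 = 1.91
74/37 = 2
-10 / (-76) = 5 / 38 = 0.13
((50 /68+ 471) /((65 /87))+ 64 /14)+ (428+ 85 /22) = 90856708 /85085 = 1067.83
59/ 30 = 1.97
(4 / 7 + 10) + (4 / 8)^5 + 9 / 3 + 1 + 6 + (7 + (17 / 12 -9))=13453 / 672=20.02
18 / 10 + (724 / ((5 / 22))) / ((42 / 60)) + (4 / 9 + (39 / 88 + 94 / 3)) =127092821 / 27720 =4584.88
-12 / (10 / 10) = -12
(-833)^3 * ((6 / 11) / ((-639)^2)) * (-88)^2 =-813837428096 / 136107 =-5979394.36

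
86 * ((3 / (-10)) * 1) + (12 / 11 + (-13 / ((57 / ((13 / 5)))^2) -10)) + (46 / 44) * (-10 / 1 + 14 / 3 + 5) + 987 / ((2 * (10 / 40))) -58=3361101731 / 1786950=1880.92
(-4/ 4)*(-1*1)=1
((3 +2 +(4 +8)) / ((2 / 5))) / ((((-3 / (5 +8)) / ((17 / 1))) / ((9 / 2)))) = -56355 / 4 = -14088.75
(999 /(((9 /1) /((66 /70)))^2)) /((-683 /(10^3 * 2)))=-1074480 /33467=-32.11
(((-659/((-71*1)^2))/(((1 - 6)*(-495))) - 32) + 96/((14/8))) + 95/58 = 124078276321/5065448850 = 24.50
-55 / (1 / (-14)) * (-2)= -1540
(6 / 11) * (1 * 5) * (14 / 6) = 70 / 11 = 6.36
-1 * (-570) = 570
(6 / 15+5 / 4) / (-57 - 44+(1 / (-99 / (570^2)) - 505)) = -363 / 855320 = -0.00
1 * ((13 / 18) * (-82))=-533 / 9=-59.22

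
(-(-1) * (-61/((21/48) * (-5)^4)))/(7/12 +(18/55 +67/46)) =-2963136/31441375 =-0.09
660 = 660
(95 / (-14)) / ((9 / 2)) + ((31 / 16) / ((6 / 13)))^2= 1039583 / 64512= 16.11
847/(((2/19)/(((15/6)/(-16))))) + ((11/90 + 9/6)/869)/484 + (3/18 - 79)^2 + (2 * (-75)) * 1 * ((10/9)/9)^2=364636436949589/73587476160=4955.14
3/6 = 1/2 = 0.50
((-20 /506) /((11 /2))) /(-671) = 20 /1867393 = 0.00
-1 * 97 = -97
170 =170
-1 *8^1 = -8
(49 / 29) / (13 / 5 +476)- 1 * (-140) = 9715825 / 69397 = 140.00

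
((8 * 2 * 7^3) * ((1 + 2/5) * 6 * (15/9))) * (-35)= -2689120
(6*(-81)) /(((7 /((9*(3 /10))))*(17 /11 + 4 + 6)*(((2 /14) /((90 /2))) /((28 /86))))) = -9093546 /5461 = -1665.18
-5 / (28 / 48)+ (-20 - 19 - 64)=-781 / 7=-111.57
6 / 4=1.50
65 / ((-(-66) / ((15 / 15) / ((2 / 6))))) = 65 / 22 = 2.95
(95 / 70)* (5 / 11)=95 / 154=0.62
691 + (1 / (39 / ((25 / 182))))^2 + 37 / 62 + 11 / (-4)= 268965346648 / 390457431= 688.85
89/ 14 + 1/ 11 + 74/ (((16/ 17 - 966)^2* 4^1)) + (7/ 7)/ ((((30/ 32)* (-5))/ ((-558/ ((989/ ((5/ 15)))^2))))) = 19606982362807366223/ 3040744863908551800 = 6.45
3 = 3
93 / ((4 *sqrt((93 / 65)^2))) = 65 / 4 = 16.25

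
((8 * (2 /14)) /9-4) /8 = -61 /126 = -0.48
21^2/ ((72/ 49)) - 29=2169/ 8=271.12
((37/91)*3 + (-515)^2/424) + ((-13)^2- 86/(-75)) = 2306060849/2893800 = 796.90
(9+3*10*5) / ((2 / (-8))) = -636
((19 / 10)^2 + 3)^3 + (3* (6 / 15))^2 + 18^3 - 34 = 6088.24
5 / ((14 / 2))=5 / 7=0.71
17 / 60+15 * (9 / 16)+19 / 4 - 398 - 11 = -94927 / 240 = -395.53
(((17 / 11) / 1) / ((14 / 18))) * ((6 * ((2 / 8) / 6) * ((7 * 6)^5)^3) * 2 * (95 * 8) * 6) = 111241694012453986790281052160 / 11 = 10112881273859453344571000000.00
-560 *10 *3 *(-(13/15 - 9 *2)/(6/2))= -287840/3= -95946.67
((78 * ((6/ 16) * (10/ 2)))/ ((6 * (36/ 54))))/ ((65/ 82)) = 369/ 8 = 46.12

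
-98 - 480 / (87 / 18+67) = -104.68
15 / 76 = 0.20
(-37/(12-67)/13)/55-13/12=-1.08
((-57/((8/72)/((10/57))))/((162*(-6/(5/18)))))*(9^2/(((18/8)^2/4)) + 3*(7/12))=1.69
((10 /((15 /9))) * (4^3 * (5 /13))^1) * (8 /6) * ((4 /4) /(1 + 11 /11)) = 1280 /13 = 98.46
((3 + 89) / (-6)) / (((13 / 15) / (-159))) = 36570 / 13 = 2813.08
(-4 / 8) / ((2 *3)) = -1 / 12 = -0.08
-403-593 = -996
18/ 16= 9/ 8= 1.12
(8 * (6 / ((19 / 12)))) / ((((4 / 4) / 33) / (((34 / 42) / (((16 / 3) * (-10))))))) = -15.18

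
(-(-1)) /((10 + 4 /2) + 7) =1 /19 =0.05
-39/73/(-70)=39/5110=0.01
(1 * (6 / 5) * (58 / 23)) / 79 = 348 / 9085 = 0.04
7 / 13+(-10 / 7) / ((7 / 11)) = -1087 / 637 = -1.71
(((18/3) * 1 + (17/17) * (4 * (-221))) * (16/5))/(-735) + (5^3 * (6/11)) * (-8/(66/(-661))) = 2430874808/444675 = 5466.63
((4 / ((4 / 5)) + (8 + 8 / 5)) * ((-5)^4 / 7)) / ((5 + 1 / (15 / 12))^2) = 228125 / 5887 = 38.75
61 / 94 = 0.65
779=779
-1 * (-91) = 91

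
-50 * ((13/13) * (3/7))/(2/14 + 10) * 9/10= -135/71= -1.90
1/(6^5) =1/7776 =0.00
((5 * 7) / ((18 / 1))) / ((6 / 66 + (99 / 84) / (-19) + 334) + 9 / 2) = 102410 / 17829639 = 0.01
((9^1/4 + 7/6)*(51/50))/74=0.05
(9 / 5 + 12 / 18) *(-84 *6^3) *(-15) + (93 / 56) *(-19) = 37592601 / 56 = 671296.45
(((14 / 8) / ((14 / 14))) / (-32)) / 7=-1 / 128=-0.01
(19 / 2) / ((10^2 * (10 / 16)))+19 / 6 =2489 / 750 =3.32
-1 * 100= -100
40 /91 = 0.44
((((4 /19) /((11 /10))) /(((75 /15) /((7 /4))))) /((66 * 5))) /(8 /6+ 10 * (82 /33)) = 7 /902880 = 0.00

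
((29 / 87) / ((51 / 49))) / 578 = 0.00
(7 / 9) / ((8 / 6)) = 7 / 12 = 0.58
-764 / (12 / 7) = -1337 / 3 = -445.67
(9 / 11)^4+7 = 7.45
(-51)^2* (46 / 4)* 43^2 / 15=36870909 / 10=3687090.90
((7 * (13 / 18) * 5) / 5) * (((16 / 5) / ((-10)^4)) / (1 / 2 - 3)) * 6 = -182 / 46875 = -0.00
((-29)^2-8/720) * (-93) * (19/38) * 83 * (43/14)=-8374155271/840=-9969232.47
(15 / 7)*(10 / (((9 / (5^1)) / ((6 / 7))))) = 500 / 49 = 10.20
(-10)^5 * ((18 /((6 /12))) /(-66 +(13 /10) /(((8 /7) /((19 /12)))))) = 3456000000 /61631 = 56075.68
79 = 79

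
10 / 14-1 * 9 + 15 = 47 / 7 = 6.71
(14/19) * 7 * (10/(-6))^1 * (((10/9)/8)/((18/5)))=-6125/18468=-0.33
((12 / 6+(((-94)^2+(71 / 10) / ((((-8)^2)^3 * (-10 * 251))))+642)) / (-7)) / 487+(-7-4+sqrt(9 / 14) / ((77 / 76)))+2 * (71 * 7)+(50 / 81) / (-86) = 114 * sqrt(14) / 539+76579779422087005693 / 78125735529676800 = 981.00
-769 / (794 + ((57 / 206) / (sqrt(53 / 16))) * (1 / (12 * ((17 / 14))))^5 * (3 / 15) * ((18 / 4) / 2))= -5740785902464843748221626163200 / 5927417433754338018217884918311 + 103429508326683456960 * sqrt(53) / 5927417433754338018217884918311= -0.97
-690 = -690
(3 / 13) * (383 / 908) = 1149 / 11804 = 0.10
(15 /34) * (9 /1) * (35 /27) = 175 /34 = 5.15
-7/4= -1.75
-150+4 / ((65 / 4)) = -149.75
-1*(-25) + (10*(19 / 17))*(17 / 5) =63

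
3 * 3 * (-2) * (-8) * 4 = 576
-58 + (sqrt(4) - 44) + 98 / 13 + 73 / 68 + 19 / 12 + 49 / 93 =-3669853 / 41106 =-89.28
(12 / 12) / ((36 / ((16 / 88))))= 1 / 198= 0.01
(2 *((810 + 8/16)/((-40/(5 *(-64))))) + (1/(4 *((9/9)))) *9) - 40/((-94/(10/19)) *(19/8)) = 880271327/67868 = 12970.34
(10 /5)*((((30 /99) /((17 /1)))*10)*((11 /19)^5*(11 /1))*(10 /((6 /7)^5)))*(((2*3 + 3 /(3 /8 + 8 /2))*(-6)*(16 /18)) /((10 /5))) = -1005376972600 /10228764969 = -98.29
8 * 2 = 16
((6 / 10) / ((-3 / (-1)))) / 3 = 1 / 15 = 0.07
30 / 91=0.33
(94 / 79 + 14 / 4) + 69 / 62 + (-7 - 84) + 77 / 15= -2941147 / 36735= -80.06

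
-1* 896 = -896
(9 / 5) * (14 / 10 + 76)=3483 / 25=139.32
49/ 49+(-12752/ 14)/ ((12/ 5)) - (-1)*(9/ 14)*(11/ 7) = -110989/ 294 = -377.51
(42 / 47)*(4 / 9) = 0.40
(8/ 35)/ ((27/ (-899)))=-7192/ 945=-7.61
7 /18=0.39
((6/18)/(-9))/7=-1/189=-0.01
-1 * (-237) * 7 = 1659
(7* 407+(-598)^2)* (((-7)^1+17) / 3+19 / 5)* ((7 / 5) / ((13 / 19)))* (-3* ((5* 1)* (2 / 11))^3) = -205184265720 / 17303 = -11858305.83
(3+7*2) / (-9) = -17 / 9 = -1.89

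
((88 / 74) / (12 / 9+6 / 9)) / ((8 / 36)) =99 / 37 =2.68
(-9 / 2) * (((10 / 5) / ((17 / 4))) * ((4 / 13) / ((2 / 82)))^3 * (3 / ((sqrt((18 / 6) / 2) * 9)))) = -17643776 * sqrt(6) / 37349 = -1157.15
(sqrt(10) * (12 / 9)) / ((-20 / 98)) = -98 * sqrt(10) / 15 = -20.66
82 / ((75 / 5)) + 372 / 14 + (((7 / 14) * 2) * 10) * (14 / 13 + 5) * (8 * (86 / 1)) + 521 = 57824497 / 1365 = 42362.27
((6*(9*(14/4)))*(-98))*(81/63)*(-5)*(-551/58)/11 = -1131165/11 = -102833.18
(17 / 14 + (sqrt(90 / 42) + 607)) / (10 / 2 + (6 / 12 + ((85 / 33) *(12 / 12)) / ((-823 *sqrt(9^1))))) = 162954 *sqrt(105) / 6272539 + 53367435 / 482503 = 110.87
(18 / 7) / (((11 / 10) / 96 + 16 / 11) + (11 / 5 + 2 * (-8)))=-190080 / 911729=-0.21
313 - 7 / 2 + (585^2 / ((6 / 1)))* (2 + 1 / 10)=480353 / 4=120088.25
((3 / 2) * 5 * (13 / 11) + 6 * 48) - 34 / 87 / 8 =1136207 / 3828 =296.81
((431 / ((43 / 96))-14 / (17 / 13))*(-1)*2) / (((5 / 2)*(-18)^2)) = -2.35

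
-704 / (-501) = 704 / 501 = 1.41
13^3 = 2197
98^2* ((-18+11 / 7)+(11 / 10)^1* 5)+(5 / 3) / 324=-102019171 / 972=-104957.99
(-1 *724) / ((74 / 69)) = -24978 / 37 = -675.08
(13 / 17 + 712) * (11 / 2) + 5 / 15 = 3920.54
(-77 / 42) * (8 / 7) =-44 / 21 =-2.10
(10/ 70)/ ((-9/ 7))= -1/ 9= -0.11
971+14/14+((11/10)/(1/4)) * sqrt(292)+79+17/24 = 44 * sqrt(73)/5+25241/24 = 1126.90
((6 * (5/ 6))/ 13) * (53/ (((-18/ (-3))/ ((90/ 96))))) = 1325/ 416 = 3.19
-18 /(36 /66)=-33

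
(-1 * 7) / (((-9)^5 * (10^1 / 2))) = 7 / 295245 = 0.00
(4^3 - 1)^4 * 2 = 31505922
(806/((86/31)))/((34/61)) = 762073/1462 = 521.25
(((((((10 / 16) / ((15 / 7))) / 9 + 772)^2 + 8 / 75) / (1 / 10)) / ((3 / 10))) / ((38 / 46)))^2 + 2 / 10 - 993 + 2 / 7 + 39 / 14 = 8948722024244600912603441603 / 15470800208640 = 578426578041321.69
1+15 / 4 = 19 / 4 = 4.75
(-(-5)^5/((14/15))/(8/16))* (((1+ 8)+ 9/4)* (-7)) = -2109375/4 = -527343.75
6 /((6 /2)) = 2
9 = 9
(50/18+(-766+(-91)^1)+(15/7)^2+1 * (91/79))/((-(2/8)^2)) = 472962272/34839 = 13575.66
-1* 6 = -6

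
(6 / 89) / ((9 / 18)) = 12 / 89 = 0.13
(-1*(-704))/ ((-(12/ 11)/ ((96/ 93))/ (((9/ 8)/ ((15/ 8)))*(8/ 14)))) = -247808/ 1085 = -228.39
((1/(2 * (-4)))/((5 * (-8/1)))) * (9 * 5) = 9/64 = 0.14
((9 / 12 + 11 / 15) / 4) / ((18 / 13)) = 1157 / 4320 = 0.27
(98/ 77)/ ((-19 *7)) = -2/ 209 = -0.01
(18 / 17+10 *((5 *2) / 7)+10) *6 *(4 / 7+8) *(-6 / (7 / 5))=-32572800 / 5831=-5586.14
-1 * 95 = -95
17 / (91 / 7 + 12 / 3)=1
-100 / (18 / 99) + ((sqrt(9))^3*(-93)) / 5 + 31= -5106 / 5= -1021.20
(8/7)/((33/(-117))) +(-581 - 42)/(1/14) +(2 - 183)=-685843/77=-8907.05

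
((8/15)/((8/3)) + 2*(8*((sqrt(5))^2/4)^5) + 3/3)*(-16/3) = -16009/60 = -266.82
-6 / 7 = -0.86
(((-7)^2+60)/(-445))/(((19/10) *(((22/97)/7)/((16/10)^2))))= -4736704/465025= -10.19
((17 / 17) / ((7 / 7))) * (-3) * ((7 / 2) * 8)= -84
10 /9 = 1.11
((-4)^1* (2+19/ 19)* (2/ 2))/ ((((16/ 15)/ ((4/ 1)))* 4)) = -45/ 4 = -11.25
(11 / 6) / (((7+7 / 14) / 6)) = 22 / 15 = 1.47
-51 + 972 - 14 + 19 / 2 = 1833 / 2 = 916.50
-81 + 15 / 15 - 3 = -83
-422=-422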